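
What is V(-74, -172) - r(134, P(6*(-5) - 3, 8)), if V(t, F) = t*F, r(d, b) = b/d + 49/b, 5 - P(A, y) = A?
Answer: 32401483/2546 ≈ 12726.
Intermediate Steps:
P(A, y) = 5 - A
r(d, b) = 49/b + b/d
V(t, F) = F*t
V(-74, -172) - r(134, P(6*(-5) - 3, 8)) = -172*(-74) - (49/(5 - (6*(-5) - 3)) + (5 - (6*(-5) - 3))/134) = 12728 - (49/(5 - (-30 - 3)) + (5 - (-30 - 3))*(1/134)) = 12728 - (49/(5 - 1*(-33)) + (5 - 1*(-33))*(1/134)) = 12728 - (49/(5 + 33) + (5 + 33)*(1/134)) = 12728 - (49/38 + 38*(1/134)) = 12728 - (49*(1/38) + 19/67) = 12728 - (49/38 + 19/67) = 12728 - 1*4005/2546 = 12728 - 4005/2546 = 32401483/2546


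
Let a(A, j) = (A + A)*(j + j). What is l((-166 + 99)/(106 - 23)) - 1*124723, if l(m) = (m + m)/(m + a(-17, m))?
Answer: -8356443/67 ≈ -1.2472e+5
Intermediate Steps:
a(A, j) = 4*A*j (a(A, j) = (2*A)*(2*j) = 4*A*j)
l(m) = -2/67 (l(m) = (m + m)/(m + 4*(-17)*m) = (2*m)/(m - 68*m) = (2*m)/((-67*m)) = (2*m)*(-1/(67*m)) = -2/67)
l((-166 + 99)/(106 - 23)) - 1*124723 = -2/67 - 1*124723 = -2/67 - 124723 = -8356443/67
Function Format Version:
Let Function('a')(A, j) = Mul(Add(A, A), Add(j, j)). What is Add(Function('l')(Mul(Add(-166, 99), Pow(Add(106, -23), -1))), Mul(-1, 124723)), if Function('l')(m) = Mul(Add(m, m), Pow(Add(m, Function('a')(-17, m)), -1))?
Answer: Rational(-8356443, 67) ≈ -1.2472e+5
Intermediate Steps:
Function('a')(A, j) = Mul(4, A, j) (Function('a')(A, j) = Mul(Mul(2, A), Mul(2, j)) = Mul(4, A, j))
Function('l')(m) = Rational(-2, 67) (Function('l')(m) = Mul(Add(m, m), Pow(Add(m, Mul(4, -17, m)), -1)) = Mul(Mul(2, m), Pow(Add(m, Mul(-68, m)), -1)) = Mul(Mul(2, m), Pow(Mul(-67, m), -1)) = Mul(Mul(2, m), Mul(Rational(-1, 67), Pow(m, -1))) = Rational(-2, 67))
Add(Function('l')(Mul(Add(-166, 99), Pow(Add(106, -23), -1))), Mul(-1, 124723)) = Add(Rational(-2, 67), Mul(-1, 124723)) = Add(Rational(-2, 67), -124723) = Rational(-8356443, 67)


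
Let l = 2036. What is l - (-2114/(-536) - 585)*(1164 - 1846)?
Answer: -52828719/134 ≈ -3.9424e+5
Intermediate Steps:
l - (-2114/(-536) - 585)*(1164 - 1846) = 2036 - (-2114/(-536) - 585)*(1164 - 1846) = 2036 - (-2114*(-1/536) - 585)*(-682) = 2036 - (1057/268 - 585)*(-682) = 2036 - (-155723)*(-682)/268 = 2036 - 1*53101543/134 = 2036 - 53101543/134 = -52828719/134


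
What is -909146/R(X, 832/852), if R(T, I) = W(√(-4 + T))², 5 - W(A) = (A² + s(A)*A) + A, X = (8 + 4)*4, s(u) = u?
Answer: -6303109218/46854025 + 301836472*√11/46854025 ≈ -113.16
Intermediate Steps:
X = 48 (X = 12*4 = 48)
W(A) = 5 - A - 2*A² (W(A) = 5 - ((A² + A*A) + A) = 5 - ((A² + A²) + A) = 5 - (2*A² + A) = 5 - (A + 2*A²) = 5 + (-A - 2*A²) = 5 - A - 2*A²)
R(T, I) = (13 - √(-4 + T) - 2*T)² (R(T, I) = (5 - √(-4 + T) - (-8 + 2*T))² = (5 - √(-4 + T) - 2*(-4 + T))² = (5 - √(-4 + T) + (8 - 2*T))² = (13 - √(-4 + T) - 2*T)²)
-909146/R(X, 832/852) = -909146/(-13 + √(-4 + 48) + 2*48)² = -909146/(-13 + √44 + 96)² = -909146/(-13 + 2*√11 + 96)² = -909146/(83 + 2*√11)²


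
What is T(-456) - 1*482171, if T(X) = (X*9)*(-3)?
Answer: -469859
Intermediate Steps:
T(X) = -27*X (T(X) = (9*X)*(-3) = -27*X)
T(-456) - 1*482171 = -27*(-456) - 1*482171 = 12312 - 482171 = -469859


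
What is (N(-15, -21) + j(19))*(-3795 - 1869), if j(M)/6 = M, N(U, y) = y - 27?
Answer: -373824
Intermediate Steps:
N(U, y) = -27 + y
j(M) = 6*M
(N(-15, -21) + j(19))*(-3795 - 1869) = ((-27 - 21) + 6*19)*(-3795 - 1869) = (-48 + 114)*(-5664) = 66*(-5664) = -373824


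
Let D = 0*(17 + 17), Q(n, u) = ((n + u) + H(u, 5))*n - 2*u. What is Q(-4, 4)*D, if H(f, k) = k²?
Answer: 0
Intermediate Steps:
Q(n, u) = -2*u + n*(25 + n + u) (Q(n, u) = ((n + u) + 5²)*n - 2*u = ((n + u) + 25)*n - 2*u = (25 + n + u)*n - 2*u = n*(25 + n + u) - 2*u = -2*u + n*(25 + n + u))
D = 0 (D = 0*34 = 0)
Q(-4, 4)*D = ((-4)² - 2*4 + 25*(-4) - 4*4)*0 = (16 - 8 - 100 - 16)*0 = -108*0 = 0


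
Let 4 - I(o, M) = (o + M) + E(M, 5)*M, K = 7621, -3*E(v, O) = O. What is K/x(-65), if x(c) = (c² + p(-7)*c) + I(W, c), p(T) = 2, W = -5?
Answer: 22863/12182 ≈ 1.8768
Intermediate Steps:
E(v, O) = -O/3
I(o, M) = 4 - o + 2*M/3 (I(o, M) = 4 - ((o + M) + (-⅓*5)*M) = 4 - ((M + o) - 5*M/3) = 4 - (o - 2*M/3) = 4 + (-o + 2*M/3) = 4 - o + 2*M/3)
x(c) = 9 + c² + 8*c/3 (x(c) = (c² + 2*c) + (4 - 1*(-5) + 2*c/3) = (c² + 2*c) + (4 + 5 + 2*c/3) = (c² + 2*c) + (9 + 2*c/3) = 9 + c² + 8*c/3)
K/x(-65) = 7621/(9 + (-65)² + (8/3)*(-65)) = 7621/(9 + 4225 - 520/3) = 7621/(12182/3) = 7621*(3/12182) = 22863/12182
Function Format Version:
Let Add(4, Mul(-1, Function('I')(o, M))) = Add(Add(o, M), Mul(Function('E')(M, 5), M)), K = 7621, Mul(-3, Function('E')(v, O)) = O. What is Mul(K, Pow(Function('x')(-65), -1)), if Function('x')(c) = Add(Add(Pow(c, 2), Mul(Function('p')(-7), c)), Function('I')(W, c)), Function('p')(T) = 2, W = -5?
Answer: Rational(22863, 12182) ≈ 1.8768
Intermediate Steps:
Function('E')(v, O) = Mul(Rational(-1, 3), O)
Function('I')(o, M) = Add(4, Mul(-1, o), Mul(Rational(2, 3), M)) (Function('I')(o, M) = Add(4, Mul(-1, Add(Add(o, M), Mul(Mul(Rational(-1, 3), 5), M)))) = Add(4, Mul(-1, Add(Add(M, o), Mul(Rational(-5, 3), M)))) = Add(4, Mul(-1, Add(o, Mul(Rational(-2, 3), M)))) = Add(4, Add(Mul(-1, o), Mul(Rational(2, 3), M))) = Add(4, Mul(-1, o), Mul(Rational(2, 3), M)))
Function('x')(c) = Add(9, Pow(c, 2), Mul(Rational(8, 3), c)) (Function('x')(c) = Add(Add(Pow(c, 2), Mul(2, c)), Add(4, Mul(-1, -5), Mul(Rational(2, 3), c))) = Add(Add(Pow(c, 2), Mul(2, c)), Add(4, 5, Mul(Rational(2, 3), c))) = Add(Add(Pow(c, 2), Mul(2, c)), Add(9, Mul(Rational(2, 3), c))) = Add(9, Pow(c, 2), Mul(Rational(8, 3), c)))
Mul(K, Pow(Function('x')(-65), -1)) = Mul(7621, Pow(Add(9, Pow(-65, 2), Mul(Rational(8, 3), -65)), -1)) = Mul(7621, Pow(Add(9, 4225, Rational(-520, 3)), -1)) = Mul(7621, Pow(Rational(12182, 3), -1)) = Mul(7621, Rational(3, 12182)) = Rational(22863, 12182)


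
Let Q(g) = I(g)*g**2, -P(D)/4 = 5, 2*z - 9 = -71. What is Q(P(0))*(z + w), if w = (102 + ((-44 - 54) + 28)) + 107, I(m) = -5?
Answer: -216000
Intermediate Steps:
z = -31 (z = 9/2 + (1/2)*(-71) = 9/2 - 71/2 = -31)
P(D) = -20 (P(D) = -4*5 = -20)
w = 139 (w = (102 + (-98 + 28)) + 107 = (102 - 70) + 107 = 32 + 107 = 139)
Q(g) = -5*g**2
Q(P(0))*(z + w) = (-5*(-20)**2)*(-31 + 139) = -5*400*108 = -2000*108 = -216000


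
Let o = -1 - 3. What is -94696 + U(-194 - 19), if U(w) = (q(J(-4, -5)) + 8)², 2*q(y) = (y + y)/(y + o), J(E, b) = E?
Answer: -378495/4 ≈ -94624.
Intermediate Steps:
o = -4
q(y) = y/(-4 + y) (q(y) = ((y + y)/(y - 4))/2 = ((2*y)/(-4 + y))/2 = (2*y/(-4 + y))/2 = y/(-4 + y))
U(w) = 289/4 (U(w) = (-4/(-4 - 4) + 8)² = (-4/(-8) + 8)² = (-4*(-⅛) + 8)² = (½ + 8)² = (17/2)² = 289/4)
-94696 + U(-194 - 19) = -94696 + 289/4 = -378495/4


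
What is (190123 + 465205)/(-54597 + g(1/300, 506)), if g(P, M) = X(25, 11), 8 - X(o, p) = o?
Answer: -327664/27307 ≈ -11.999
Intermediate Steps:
X(o, p) = 8 - o
g(P, M) = -17 (g(P, M) = 8 - 1*25 = 8 - 25 = -17)
(190123 + 465205)/(-54597 + g(1/300, 506)) = (190123 + 465205)/(-54597 - 17) = 655328/(-54614) = 655328*(-1/54614) = -327664/27307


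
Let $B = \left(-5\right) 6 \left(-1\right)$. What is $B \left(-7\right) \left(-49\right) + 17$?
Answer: $10307$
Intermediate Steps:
$B = 30$ ($B = \left(-30\right) \left(-1\right) = 30$)
$B \left(-7\right) \left(-49\right) + 17 = 30 \left(-7\right) \left(-49\right) + 17 = \left(-210\right) \left(-49\right) + 17 = 10290 + 17 = 10307$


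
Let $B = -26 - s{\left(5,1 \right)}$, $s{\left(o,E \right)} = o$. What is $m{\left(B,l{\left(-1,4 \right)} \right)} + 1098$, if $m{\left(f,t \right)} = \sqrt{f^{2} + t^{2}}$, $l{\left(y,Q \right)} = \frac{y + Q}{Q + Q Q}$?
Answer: $1098 + \frac{\sqrt{384409}}{20} \approx 1129.0$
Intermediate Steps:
$l{\left(y,Q \right)} = \frac{Q + y}{Q + Q^{2}}$
$B = -31$ ($B = -26 - 5 = -31$)
$m{\left(B,l{\left(-1,4 \right)} \right)} + 1098 = \sqrt{\left(-31\right)^{2} + \left(\frac{4 - 1}{4 \left(1 + 4\right)}\right)^{2}} + 1098 = \sqrt{961 + \left(\frac{1}{4} \cdot \frac{1}{5} \cdot 3\right)^{2}} + 1098 = \sqrt{961 + \left(\frac{3}{20}\right)^{2}} + 1098 = \sqrt{961 + \frac{9}{400}} + 1098 = \sqrt{\frac{384409}{400}} + 1098 = \frac{\sqrt{384409}}{20} + 1098 = 1098 + \frac{\sqrt{384409}}{20}$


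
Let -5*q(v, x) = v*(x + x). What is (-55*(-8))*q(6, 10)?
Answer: -10560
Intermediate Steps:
q(v, x) = -2*v*x/5 (q(v, x) = -v*(x + x)/5 = -v*2*x/5 = -2*v*x/5)
(-55*(-8))*q(6, 10) = (-55*(-8))*(-2/5*6*10) = 440*(-24) = -10560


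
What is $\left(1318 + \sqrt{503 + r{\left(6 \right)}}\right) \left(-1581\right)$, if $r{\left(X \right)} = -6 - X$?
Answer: $-2083758 - 1581 \sqrt{491} \approx -2.1188 \cdot 10^{6}$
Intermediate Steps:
$\left(1318 + \sqrt{503 + r{\left(6 \right)}}\right) \left(-1581\right) = \left(1318 + \sqrt{503 - 12}\right) \left(-1581\right) = \left(1318 + \sqrt{491}\right) \left(-1581\right) = -2083758 - 1581 \sqrt{491}$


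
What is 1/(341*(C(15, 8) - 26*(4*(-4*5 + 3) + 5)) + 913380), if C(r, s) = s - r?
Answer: 1/1469551 ≈ 6.8048e-7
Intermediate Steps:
1/(341*(C(15, 8) - 26*(4*(-4*5 + 3) + 5)) + 913380) = 1/(341*((8 - 1*15) - 26*(4*(-4*5 + 3) + 5)) + 913380) = 1/(341*((8 - 15) - 26*(4*(-20 + 3) + 5)) + 913380) = 1/(341*(-7 - 26*(4*(-17) + 5)) + 913380) = 1/(341*(-7 - 26*(-68 + 5)) + 913380) = 1/(341*(-7 - 26*(-63)) + 913380) = 1/(341*(-7 + 1638) + 913380) = 1/(341*1631 + 913380) = 1/(556171 + 913380) = 1/1469551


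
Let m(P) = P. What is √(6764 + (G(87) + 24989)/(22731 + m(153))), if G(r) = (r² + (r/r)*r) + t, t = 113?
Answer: √885725986614/11442 ≈ 82.252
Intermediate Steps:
G(r) = 113 + r + r² (G(r) = (r² + (r/r)*r) + 113 = (r² + 1*r) + 113 = (r² + r) + 113 = (r + r²) + 113 = 113 + r + r²)
√(6764 + (G(87) + 24989)/(22731 + m(153))) = √(6764 + ((113 + 87 + 87²) + 24989)/(22731 + 153)) = √(6764 + ((113 + 87 + 7569) + 24989)/22884) = √(6764 + (7769 + 24989)*(1/22884)) = √(6764 + 32758*(1/22884)) = √(6764 + 16379/11442) = √(77410067/11442) = √885725986614/11442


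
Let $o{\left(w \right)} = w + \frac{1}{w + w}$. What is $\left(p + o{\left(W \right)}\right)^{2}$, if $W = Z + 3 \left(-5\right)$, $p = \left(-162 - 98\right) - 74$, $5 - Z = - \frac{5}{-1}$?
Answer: $\frac{109641841}{900} \approx 1.2182 \cdot 10^{5}$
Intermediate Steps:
$Z = 0$ ($Z = 5 - - \frac{5}{-1} = 5 - \left(-5\right) \left(-1\right) = 5 - 5 = 0$)
$p = -334$ ($p = -260 - 74 = -334$)
$W = -15$ ($W = 0 + 3 \left(-5\right) = 0 - 15 = -15$)
$o{\left(w \right)} = w + \frac{1}{2 w}$
$\left(p + o{\left(W \right)}\right)^{2} = \left(-334 - \left(15 - \frac{1}{2 \left(-15\right)}\right)\right)^{2} = \left(-334 + \left(-15 + \frac{1}{2} \left(- \frac{1}{15}\right)\right)\right)^{2} = \left(-334 - \frac{451}{30}\right)^{2} = \left(- \frac{10471}{30}\right)^{2} = \frac{109641841}{900}$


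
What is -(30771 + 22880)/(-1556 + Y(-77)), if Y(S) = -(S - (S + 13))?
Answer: 53651/1543 ≈ 34.771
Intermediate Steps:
Y(S) = 13 (Y(S) = -(S - (13 + S)) = -(S + (-13 - S)) = -1*(-13) = 13)
-(30771 + 22880)/(-1556 + Y(-77)) = -(30771 + 22880)/(-1556 + 13) = -53651/(-1543) = -53651*(-1)/1543 = -1*(-53651/1543) = 53651/1543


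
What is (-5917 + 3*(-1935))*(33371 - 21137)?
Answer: -143406948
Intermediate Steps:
(-5917 + 3*(-1935))*(33371 - 21137) = (-5917 - 5805)*12234 = -11722*12234 = -143406948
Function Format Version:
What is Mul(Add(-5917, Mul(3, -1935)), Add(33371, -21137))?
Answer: -143406948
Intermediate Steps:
Mul(Add(-5917, Mul(3, -1935)), Add(33371, -21137)) = Mul(Add(-5917, -5805), 12234) = Mul(-11722, 12234) = -143406948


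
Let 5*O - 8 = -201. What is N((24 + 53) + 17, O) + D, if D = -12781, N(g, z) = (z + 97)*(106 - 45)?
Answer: -46093/5 ≈ -9218.6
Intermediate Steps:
O = -193/5 (O = 8/5 + (⅕)*(-201) = 8/5 - 201/5 = -193/5 ≈ -38.600)
N(g, z) = 5917 + 61*z (N(g, z) = (97 + z)*61 = 5917 + 61*z)
N((24 + 53) + 17, O) + D = (5917 + 61*(-193/5)) - 12781 = (5917 - 11773/5) - 12781 = 17812/5 - 12781 = -46093/5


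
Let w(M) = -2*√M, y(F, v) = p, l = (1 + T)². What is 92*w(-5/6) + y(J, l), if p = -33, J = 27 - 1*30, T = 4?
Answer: -33 - 92*I*√30/3 ≈ -33.0 - 167.97*I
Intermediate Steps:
J = -3 (J = 27 - 30 = -3)
l = 25 (l = (1 + 4)² = 5² = 25)
y(F, v) = -33
92*w(-5/6) + y(J, l) = 92*(-2*I*√30/6) - 33 = 92*(-I*√30/3) - 33 = -92*I*√30/3 - 33 = -33 - 92*I*√30/3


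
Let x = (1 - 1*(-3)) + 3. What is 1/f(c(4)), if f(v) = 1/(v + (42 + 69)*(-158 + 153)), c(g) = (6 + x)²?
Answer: -386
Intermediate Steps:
x = 7 (x = (1 + 3) + 3 = 4 + 3 = 7)
c(g) = 169 (c(g) = (6 + 7)² = 13² = 169)
f(v) = 1/(-555 + v) (f(v) = 1/(v + 111*(-5)) = 1/(v - 555) = 1/(-555 + v))
1/f(c(4)) = 1/(1/(-555 + 169)) = 1/(1/(-386)) = 1/(-1/386) = -386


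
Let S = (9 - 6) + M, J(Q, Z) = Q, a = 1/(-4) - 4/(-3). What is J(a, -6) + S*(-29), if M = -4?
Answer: 361/12 ≈ 30.083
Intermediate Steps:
a = 13/12 (a = 1*(-¼) - 4*(-⅓) = -¼ + 4/3 = 13/12 ≈ 1.0833)
S = -1 (S = (9 - 6) - 4 = 3 - 4 = -1)
J(a, -6) + S*(-29) = 13/12 - 1*(-29) = 13/12 + 29 = 361/12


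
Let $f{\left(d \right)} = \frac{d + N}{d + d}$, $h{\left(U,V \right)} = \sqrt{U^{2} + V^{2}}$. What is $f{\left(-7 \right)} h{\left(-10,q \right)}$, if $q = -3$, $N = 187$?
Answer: $- \frac{90 \sqrt{109}}{7} \approx -134.23$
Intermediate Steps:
$f{\left(d \right)} = \frac{187 + d}{2 d}$ ($f{\left(d \right)} = \frac{d + 187}{d + d} = \frac{187 + d}{2 d}$)
$f{\left(-7 \right)} h{\left(-10,q \right)} = \frac{187 - 7}{2 \left(-7\right)} \sqrt{\left(-10\right)^{2} + \left(-3\right)^{2}} = \frac{1}{2} \left(- \frac{1}{7}\right) 180 \sqrt{100 + 9} = - \frac{90 \sqrt{109}}{7}$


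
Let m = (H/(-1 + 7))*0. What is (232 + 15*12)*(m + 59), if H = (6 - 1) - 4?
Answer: 24308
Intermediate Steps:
H = 1 (H = 5 - 4 = 1)
m = 0 (m = (1/(-1 + 7))*0 = (1/6)*0 = 0)
(232 + 15*12)*(m + 59) = (232 + 15*12)*(0 + 59) = (232 + 180)*59 = 412*59 = 24308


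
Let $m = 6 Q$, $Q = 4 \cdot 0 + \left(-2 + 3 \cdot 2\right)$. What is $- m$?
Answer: $-24$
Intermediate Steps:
$Q = 4$ ($Q = 0 + \left(-2 + 6\right) = 0 + 4 = 4$)
$m = 24$ ($m = 6 \cdot 4 = 24$)
$- m = \left(-1\right) 24 = -24$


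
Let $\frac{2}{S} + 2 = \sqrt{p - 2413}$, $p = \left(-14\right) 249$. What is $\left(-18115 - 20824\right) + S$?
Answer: $- \frac{229856921}{5903} - \frac{2 i \sqrt{5899}}{5903} \approx -38939.0 - 0.026022 i$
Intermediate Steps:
$p = -3486$
$S = \frac{2}{-2 + i \sqrt{5899}}$ ($S = \frac{2}{-2 + \sqrt{-3486 - 2413}} = \frac{2}{-2 + \sqrt{-5899}} = \frac{2}{-2 + i \sqrt{5899}} \approx -0.00067762 - 0.026022 i$)
$\left(-18115 - 20824\right) + S = \left(-18115 - 20824\right) - \left(\frac{4}{5903} + \frac{2 i \sqrt{5899}}{5903}\right) = -38939 - \left(\frac{4}{5903} + \frac{2 i \sqrt{5899}}{5903}\right) = - \frac{229856921}{5903} - \frac{2 i \sqrt{5899}}{5903}$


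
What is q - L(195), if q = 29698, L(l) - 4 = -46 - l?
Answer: 29935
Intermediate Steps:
L(l) = -42 - l (L(l) = 4 + (-46 - l) = -42 - l)
q - L(195) = 29698 - (-42 - 1*195) = 29698 - (-42 - 195) = 29698 - 1*(-237) = 29698 + 237 = 29935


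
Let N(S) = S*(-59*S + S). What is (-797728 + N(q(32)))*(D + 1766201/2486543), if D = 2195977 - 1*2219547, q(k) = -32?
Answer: 50232419555090080/2486543 ≈ 2.0202e+10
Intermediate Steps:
D = -23570 (D = 2195977 - 2219547 = -23570)
N(S) = -58*S² (N(S) = S*(-58*S) = -58*S²)
(-797728 + N(q(32)))*(D + 1766201/2486543) = (-797728 - 58*(-32)²)*(-23570 + 1766201/2486543) = (-797728 - 58*1024)*(-23570 + 1766201*(1/2486543)) = (-797728 - 59392)*(-23570 + 1766201/2486543) = -857120*(-58606052309/2486543) = 50232419555090080/2486543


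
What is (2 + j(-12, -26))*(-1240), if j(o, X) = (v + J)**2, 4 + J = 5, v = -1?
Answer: -2480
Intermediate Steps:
J = 1 (J = -4 + 5 = 1)
j(o, X) = 0 (j(o, X) = (-1 + 1)**2 = 0**2 = 0)
(2 + j(-12, -26))*(-1240) = (2 + 0)*(-1240) = 2*(-1240) = -2480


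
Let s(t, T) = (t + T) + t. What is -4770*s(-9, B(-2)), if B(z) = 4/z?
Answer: 95400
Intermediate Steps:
s(t, T) = T + 2*t (s(t, T) = (T + t) + t = T + 2*t)
-4770*s(-9, B(-2)) = -4770*(4/(-2) + 2*(-9)) = -4770*(4*(-½) - 18) = -4770*(-2 - 18) = -4770*(-20) = 95400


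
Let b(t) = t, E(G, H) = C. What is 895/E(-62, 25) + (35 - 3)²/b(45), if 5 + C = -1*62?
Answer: 28333/3015 ≈ 9.3973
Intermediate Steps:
C = -67 (C = -5 - 1*62 = -5 - 62 = -67)
E(G, H) = -67
895/E(-62, 25) + (35 - 3)²/b(45) = 895/(-67) + (35 - 3)²/45 = 895*(-1/67) + 32²*(1/45) = -895/67 + 1024*(1/45) = -895/67 + 1024/45 = 28333/3015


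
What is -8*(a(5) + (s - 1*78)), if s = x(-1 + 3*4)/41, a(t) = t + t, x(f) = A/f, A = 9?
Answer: 245272/451 ≈ 543.84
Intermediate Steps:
x(f) = 9/f
a(t) = 2*t
s = 9/451 (s = (9/(-1 + 3*4))/41 = (9/(-1 + 12))*(1/41) = (9/11)*(1/41) = 9/451 ≈ 0.019956)
-8*(a(5) + (s - 1*78)) = -8*(2*5 + (9/451 - 1*78)) = -8*(10 + (9/451 - 78)) = -8*(10 - 35169/451) = -8*(-30659/451) = 245272/451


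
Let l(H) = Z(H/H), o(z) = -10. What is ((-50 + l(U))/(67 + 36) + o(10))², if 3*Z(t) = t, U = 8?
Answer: 10491121/95481 ≈ 109.88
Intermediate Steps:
Z(t) = t/3
l(H) = ⅓ (l(H) = (H/H)/3 = (⅓)*1 = ⅓)
((-50 + l(U))/(67 + 36) + o(10))² = ((-50 + ⅓)/(67 + 36) - 10)² = (-149/3/103 - 10)² = (-149/3*1/103 - 10)² = (-149/309 - 10)² = (-3239/309)² = 10491121/95481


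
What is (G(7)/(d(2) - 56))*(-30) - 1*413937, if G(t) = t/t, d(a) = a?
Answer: -3725428/9 ≈ -4.1394e+5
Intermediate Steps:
G(t) = 1
(G(7)/(d(2) - 56))*(-30) - 1*413937 = (1/(2 - 56))*(-30) - 1*413937 = (1/(-54))*(-30) - 413937 = (1*(-1/54))*(-30) - 413937 = -1/54*(-30) - 413937 = 5/9 - 413937 = -3725428/9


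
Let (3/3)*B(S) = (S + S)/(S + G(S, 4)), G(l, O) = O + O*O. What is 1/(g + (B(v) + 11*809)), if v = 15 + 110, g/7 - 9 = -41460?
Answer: -29/8156432 ≈ -3.5555e-6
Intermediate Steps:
g = -290157 (g = 63 + 7*(-41460) = 63 - 290220 = -290157)
G(l, O) = O + O²
v = 125
B(S) = 2*S/(20 + S) (B(S) = (S + S)/(S + 4*(1 + 4)) = (2*S)/(S + 4*5) = (2*S)/(S + 20) = (2*S)/(20 + S) = 2*S/(20 + S))
1/(g + (B(v) + 11*809)) = 1/(-290157 + (2*125/(20 + 125) + 11*809)) = 1/(-290157 + (2*125/145 + 8899)) = 1/(-290157 + (2*125*(1/145) + 8899)) = 1/(-290157 + (50/29 + 8899)) = 1/(-290157 + 258121/29) = 1/(-8156432/29) = -29/8156432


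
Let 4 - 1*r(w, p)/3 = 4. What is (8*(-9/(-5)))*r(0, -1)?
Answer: 0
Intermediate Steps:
r(w, p) = 0 (r(w, p) = 12 - 3*4 = 12 - 12 = 0)
(8*(-9/(-5)))*r(0, -1) = (8*(-9/(-5)))*0 = (8*(-9*(-⅕)))*0 = (8*(9/5))*0 = (72/5)*0 = 0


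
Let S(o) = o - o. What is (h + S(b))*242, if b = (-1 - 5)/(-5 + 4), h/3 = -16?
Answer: -11616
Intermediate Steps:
h = -48 (h = 3*(-16) = -48)
b = 6 (b = -6/(-1) = -6*(-1) = 6)
S(o) = 0
(h + S(b))*242 = (-48 + 0)*242 = -48*242 = -11616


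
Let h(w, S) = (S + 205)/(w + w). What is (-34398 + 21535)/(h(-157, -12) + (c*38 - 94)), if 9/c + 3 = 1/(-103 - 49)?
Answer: 1845814774/29899989 ≈ 61.733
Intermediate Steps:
h(w, S) = (205 + S)/(2*w) (h(w, S) = (205 + S)/((2*w)) = (205 + S)*(1/(2*w)) = (205 + S)/(2*w))
c = -1368/457 (c = 9/(-3 + 1/(-103 - 49)) = 9/(-3 + 1/(-152)) = 9/(-3 - 1/152) = 9/(-457/152) = 9*(-152/457) = -1368/457 ≈ -2.9934)
(-34398 + 21535)/(h(-157, -12) + (c*38 - 94)) = (-34398 + 21535)/((½)*(205 - 12)/(-157) + (-1368/457*38 - 94)) = -12863/((½)*(-1/157)*193 + (-51984/457 - 94)) = -12863/(-193/314 - 94942/457) = -12863/(-29899989/143498) = -12863*(-143498/29899989) = 1845814774/29899989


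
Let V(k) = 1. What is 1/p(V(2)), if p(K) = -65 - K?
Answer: -1/66 ≈ -0.015152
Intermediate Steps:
1/p(V(2)) = 1/(-65 - 1*1) = 1/(-65 - 1) = 1/(-66) = -1/66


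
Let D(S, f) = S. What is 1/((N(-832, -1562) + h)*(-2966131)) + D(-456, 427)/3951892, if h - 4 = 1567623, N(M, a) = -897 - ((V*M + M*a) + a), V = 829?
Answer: -46297789762171/401236544782981124 ≈ -0.00011539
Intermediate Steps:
N(M, a) = -897 - a - 829*M - M*a (N(M, a) = -897 - ((829*M + M*a) + a) = -897 - (a + 829*M + M*a) = -897 + (-a - 829*M - M*a) = -897 - a - 829*M - M*a)
h = 1567627 (h = 4 + 1567623 = 1567627)
1/((N(-832, -1562) + h)*(-2966131)) + D(-456, 427)/3951892 = 1/(((-897 - 1*(-1562) - 829*(-832) - 1*(-832)*(-1562)) + 1567627)*(-2966131)) - 456/3951892 = -1/2966131/((-897 + 1562 + 689728 - 1299584) + 1567627) - 456*1/3951892 = -1/2966131/(-609191 + 1567627) - 114/987973 = -1/2966131/958436 - 114/987973 = (1/958436)*(-1/2966131) - 114/987973 = -1/2842846731116 - 114/987973 = -46297789762171/401236544782981124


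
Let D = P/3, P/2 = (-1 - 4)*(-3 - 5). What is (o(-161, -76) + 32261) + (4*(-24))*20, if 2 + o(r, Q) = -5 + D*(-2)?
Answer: 90842/3 ≈ 30281.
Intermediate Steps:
P = 80 (P = 2*((-1 - 4)*(-3 - 5)) = 2*(-5*(-8)) = 2*40 = 80)
D = 80/3 ≈ 26.667
o(r, Q) = -181/3 (o(r, Q) = -2 + (-5 + (80/3)*(-2)) = -2 + (-5 - 160/3) = -2 - 175/3 = -181/3)
(o(-161, -76) + 32261) + (4*(-24))*20 = (-181/3 + 32261) + (4*(-24))*20 = 96602/3 - 96*20 = 96602/3 - 1920 = 90842/3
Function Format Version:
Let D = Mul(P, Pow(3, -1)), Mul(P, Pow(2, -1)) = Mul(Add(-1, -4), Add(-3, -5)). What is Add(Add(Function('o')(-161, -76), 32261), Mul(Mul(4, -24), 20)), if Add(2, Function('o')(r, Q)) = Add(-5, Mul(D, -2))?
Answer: Rational(90842, 3) ≈ 30281.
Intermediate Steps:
P = 80 (P = Mul(2, Mul(Add(-1, -4), Add(-3, -5))) = Mul(2, Mul(-5, -8)) = Mul(2, 40) = 80)
D = Rational(80, 3) (D = Mul(80, Pow(3, -1)) = Mul(80, Rational(1, 3)) = Rational(80, 3) ≈ 26.667)
Function('o')(r, Q) = Rational(-181, 3) (Function('o')(r, Q) = Add(-2, Add(-5, Mul(Rational(80, 3), -2))) = Add(-2, Add(-5, Rational(-160, 3))) = Add(-2, Rational(-175, 3)) = Rational(-181, 3))
Add(Add(Function('o')(-161, -76), 32261), Mul(Mul(4, -24), 20)) = Add(Add(Rational(-181, 3), 32261), Mul(Mul(4, -24), 20)) = Add(Rational(96602, 3), Mul(-96, 20)) = Add(Rational(96602, 3), -1920) = Rational(90842, 3)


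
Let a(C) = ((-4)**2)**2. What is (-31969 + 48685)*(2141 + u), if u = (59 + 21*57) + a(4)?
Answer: 61063548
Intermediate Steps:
a(C) = 256 (a(C) = 16**2 = 256)
u = 1512 (u = (59 + 21*57) + 256 = (59 + 1197) + 256 = 1256 + 256 = 1512)
(-31969 + 48685)*(2141 + u) = (-31969 + 48685)*(2141 + 1512) = 16716*3653 = 61063548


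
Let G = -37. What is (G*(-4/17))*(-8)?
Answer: -1184/17 ≈ -69.647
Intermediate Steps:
(G*(-4/17))*(-8) = -(-148)/17*(-8) = -37*(-4/17)*(-8) = (148/17)*(-8) = -1184/17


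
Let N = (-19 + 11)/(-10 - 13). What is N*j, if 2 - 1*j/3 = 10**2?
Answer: -2352/23 ≈ -102.26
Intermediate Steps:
j = -294 (j = 6 - 3*10**2 = 6 - 3*100 = 6 - 300 = -294)
N = 8/23 (N = -8/(-23) = -8*(-1/23) = 8/23 ≈ 0.34783)
N*j = (8/23)*(-294) = -2352/23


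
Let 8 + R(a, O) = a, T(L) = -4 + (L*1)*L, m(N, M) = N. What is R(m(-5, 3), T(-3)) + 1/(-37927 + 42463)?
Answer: -58967/4536 ≈ -13.000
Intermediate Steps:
T(L) = -4 + L² (T(L) = -4 + L*L = -4 + L²)
R(a, O) = -8 + a
R(m(-5, 3), T(-3)) + 1/(-37927 + 42463) = (-8 - 5) + 1/(-37927 + 42463) = -13 + 1/4536 = -58967/4536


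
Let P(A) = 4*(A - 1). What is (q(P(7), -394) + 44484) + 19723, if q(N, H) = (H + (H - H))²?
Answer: 219443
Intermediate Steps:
P(A) = -4 + 4*A (P(A) = 4*(-1 + A) = -4 + 4*A)
q(N, H) = H² (q(N, H) = (H + 0)² = H²)
(q(P(7), -394) + 44484) + 19723 = ((-394)² + 44484) + 19723 = (155236 + 44484) + 19723 = 199720 + 19723 = 219443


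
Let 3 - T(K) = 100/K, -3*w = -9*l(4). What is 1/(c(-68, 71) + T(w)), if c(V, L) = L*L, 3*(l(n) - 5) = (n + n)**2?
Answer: 79/398376 ≈ 0.00019831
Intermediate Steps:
l(n) = 5 + 4*n**2/3 (l(n) = 5 + (n + n)**2/3 = 5 + (2*n)**2/3 = 5 + (4*n**2)/3 = 5 + 4*n**2/3)
c(V, L) = L**2
w = 79 (w = -(-3)*(5 + (4/3)*4**2) = -(-3)*(5 + (4/3)*16) = -(-3)*(5 + 64/3) = -(-3)*79/3 = -1/3*(-237) = 79)
T(K) = 3 - 100/K
1/(c(-68, 71) + T(w)) = 1/(71**2 + (3 - 100/79)) = 1/(5041 + (3 - 100*1/79)) = 1/(5041 + (3 - 100/79)) = 1/(5041 + 137/79) = 1/(398376/79) = 79/398376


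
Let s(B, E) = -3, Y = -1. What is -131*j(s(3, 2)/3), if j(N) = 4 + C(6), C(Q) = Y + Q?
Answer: -1179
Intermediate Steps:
C(Q) = -1 + Q
j(N) = 9 (j(N) = 4 + (-1 + 6) = 4 + 5 = 9)
-131*j(s(3, 2)/3) = -131*9 = -1179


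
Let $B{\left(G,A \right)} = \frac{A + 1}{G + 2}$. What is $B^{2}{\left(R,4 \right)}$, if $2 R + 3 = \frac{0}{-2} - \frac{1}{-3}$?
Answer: $\frac{225}{4} \approx 56.25$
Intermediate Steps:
$R = - \frac{4}{3}$ ($R = - \frac{3}{2} + \frac{\frac{0}{-2} - \frac{1}{-3}}{2} = - \frac{3}{2} + \frac{0 \left(- \frac{1}{2}\right) - - \frac{1}{3}}{2} = - \frac{3}{2} + \frac{0 + \frac{1}{3}}{2} = - \frac{3}{2} + \frac{1}{2} \cdot \frac{1}{3} = - \frac{3}{2} + \frac{1}{6} = - \frac{4}{3} \approx -1.3333$)
$B{\left(G,A \right)} = \frac{1 + A}{2 + G}$
$B^{2}{\left(R,4 \right)} = \left(\frac{1 + 4}{2 - \frac{4}{3}}\right)^{2} = \left(\frac{1}{\frac{2}{3}} \cdot 5\right)^{2} = \left(\frac{3}{2} \cdot 5\right)^{2} = \left(\frac{15}{2}\right)^{2} = \frac{225}{4}$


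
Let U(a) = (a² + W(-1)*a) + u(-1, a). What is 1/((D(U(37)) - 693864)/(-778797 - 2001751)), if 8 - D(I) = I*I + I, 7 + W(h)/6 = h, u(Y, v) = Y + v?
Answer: 1390274/415563 ≈ 3.3455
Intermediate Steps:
W(h) = -42 + 6*h
U(a) = -1 + a² - 47*a (U(a) = (a² + (-42 + 6*(-1))*a) + (-1 + a) = (a² + (-42 - 6)*a) + (-1 + a) = (a² - 48*a) + (-1 + a) = -1 + a² - 47*a)
D(I) = 8 - I - I² (D(I) = 8 - (I*I + I) = 8 - (I² + I) = 8 - (I + I²) = 8 + (-I - I²) = 8 - I - I²)
1/((D(U(37)) - 693864)/(-778797 - 2001751)) = 1/(((8 - (-1 + 37² - 47*37) - (-1 + 37² - 47*37)²) - 693864)/(-778797 - 2001751)) = 1/(((8 - (-1 + 1369 - 1739) - (-1 + 1369 - 1739)²) - 693864)/(-2780548)) = 1/(((8 - 1*(-371) - 1*(-371)²) - 693864)*(-1/2780548)) = 1/(((8 + 371 - 1*137641) - 693864)*(-1/2780548)) = 1/(((8 + 371 - 137641) - 693864)*(-1/2780548)) = 1/((-137262 - 693864)*(-1/2780548)) = 1/(-831126*(-1/2780548)) = 1/(415563/1390274) = 1390274/415563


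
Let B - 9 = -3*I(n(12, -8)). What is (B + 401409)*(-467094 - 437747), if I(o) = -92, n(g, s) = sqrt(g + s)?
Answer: -363469200654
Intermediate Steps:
B = 285 (B = 9 - 3*(-92) = 9 + 276 = 285)
(B + 401409)*(-467094 - 437747) = (285 + 401409)*(-467094 - 437747) = 401694*(-904841) = -363469200654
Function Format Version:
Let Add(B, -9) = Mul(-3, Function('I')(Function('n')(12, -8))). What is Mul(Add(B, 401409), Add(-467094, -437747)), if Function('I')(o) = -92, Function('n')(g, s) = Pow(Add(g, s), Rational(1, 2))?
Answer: -363469200654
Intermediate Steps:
B = 285 (B = Add(9, Mul(-3, -92)) = Add(9, 276) = 285)
Mul(Add(B, 401409), Add(-467094, -437747)) = Mul(Add(285, 401409), Add(-467094, -437747)) = Mul(401694, -904841) = -363469200654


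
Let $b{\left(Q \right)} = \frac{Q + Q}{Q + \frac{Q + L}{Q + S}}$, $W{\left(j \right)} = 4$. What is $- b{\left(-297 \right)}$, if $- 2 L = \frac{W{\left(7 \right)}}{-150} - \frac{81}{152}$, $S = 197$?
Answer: $- \frac{1354320000}{670394779} \approx -2.0202$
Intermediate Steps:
$L = \frac{6379}{22800}$ ($L = - \frac{\frac{4}{-150} - \frac{81}{152}}{2} = - \frac{4 \left(- \frac{1}{150}\right) - \frac{81}{152}}{2} = - \frac{- \frac{2}{75} - \frac{81}{152}}{2} = \left(- \frac{1}{2}\right) \left(- \frac{6379}{11400}\right) = \frac{6379}{22800} \approx 0.27978$)
$b{\left(Q \right)} = \frac{2 Q}{Q + \frac{\frac{6379}{22800} + Q}{197 + Q}}$ ($b{\left(Q \right)} = \frac{Q + Q}{Q + \frac{Q + \frac{6379}{22800}}{Q + 197}} = \frac{2 Q}{Q + \frac{\frac{6379}{22800} + Q}{197 + Q}}$)
$- b{\left(-297 \right)} = - \frac{45600 \left(-297\right) \left(197 - 297\right)}{6379 + 22800 \left(-297\right)^{2} + 4514400 \left(-297\right)} = - \frac{45600 \left(-297\right) \left(-100\right)}{6379 + 22800 \cdot 88209 - 1340776800} = - \frac{45600 \left(-297\right) \left(-100\right)}{6379 + 2011165200 - 1340776800} = - \frac{45600 \left(-297\right) \left(-100\right)}{670394779} = \left(-1\right) \frac{1354320000}{670394779} = - \frac{1354320000}{670394779}$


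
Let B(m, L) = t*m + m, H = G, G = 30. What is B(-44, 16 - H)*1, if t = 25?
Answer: -1144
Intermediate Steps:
H = 30
B(m, L) = 26*m (B(m, L) = 25*m + m = 26*m)
B(-44, 16 - H)*1 = (26*(-44))*1 = -1144*1 = -1144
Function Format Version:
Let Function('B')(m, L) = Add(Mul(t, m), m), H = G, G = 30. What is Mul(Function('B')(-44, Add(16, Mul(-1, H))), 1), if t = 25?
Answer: -1144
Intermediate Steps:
H = 30
Function('B')(m, L) = Mul(26, m) (Function('B')(m, L) = Add(Mul(25, m), m) = Mul(26, m))
Mul(Function('B')(-44, Add(16, Mul(-1, H))), 1) = Mul(Mul(26, -44), 1) = Mul(-1144, 1) = -1144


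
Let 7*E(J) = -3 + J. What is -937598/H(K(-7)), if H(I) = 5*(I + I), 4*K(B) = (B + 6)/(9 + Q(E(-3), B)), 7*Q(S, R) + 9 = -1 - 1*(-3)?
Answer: 15001568/5 ≈ 3.0003e+6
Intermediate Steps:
E(J) = -3/7 + J/7 (E(J) = (-3 + J)/7 = -3/7 + J/7)
Q(S, R) = -1 (Q(S, R) = -9/7 + (-1 - 1*(-3))/7 = -9/7 + (-1 + 3)/7 = -9/7 + (⅐)*2 = -9/7 + 2/7 = -1)
K(B) = 3/16 + B/32 (K(B) = ((B + 6)/(9 - 1))/4 = ((6 + B)/8)/4 = ((6 + B)*(⅛))/4 = (¾ + B/8)/4 = 3/16 + B/32)
H(I) = 10*I (H(I) = 5*(2*I) = 10*I)
-937598/H(K(-7)) = -937598*1/(10*(3/16 + (1/32)*(-7))) = -937598*1/(10*(3/16 - 7/32)) = -937598/(10*(-1/32)) = -937598/(-5/16) = -937598*(-16/5) = 15001568/5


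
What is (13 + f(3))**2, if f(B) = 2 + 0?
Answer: 225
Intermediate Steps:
f(B) = 2
(13 + f(3))**2 = (13 + 2)**2 = 15**2 = 225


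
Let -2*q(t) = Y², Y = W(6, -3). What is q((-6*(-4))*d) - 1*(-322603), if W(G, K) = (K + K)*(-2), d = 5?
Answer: 322531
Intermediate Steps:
W(G, K) = -4*K (W(G, K) = (2*K)*(-2) = -4*K)
Y = 12 (Y = -4*(-3) = 12)
q(t) = -72 (q(t) = -½*12² = -½*144 = -72)
q((-6*(-4))*d) - 1*(-322603) = -72 - 1*(-322603) = -72 + 322603 = 322531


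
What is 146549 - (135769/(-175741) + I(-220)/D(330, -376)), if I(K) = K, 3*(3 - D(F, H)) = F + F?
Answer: 5588753713406/38135797 ≈ 1.4655e+5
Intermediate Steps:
D(F, H) = 3 - 2*F/3 (D(F, H) = 3 - (F + F)/3 = 3 - 2*F/3)
146549 - (135769/(-175741) + I(-220)/D(330, -376)) = 146549 - (135769/(-175741) - 220/(3 - ⅔*330)) = 146549 - (135769*(-1/175741) - 220/(3 - 220)) = 146549 - (-135769/175741 - 220/(-217)) = 146549 - (-135769/175741 - 220*(-1/217)) = 146549 - (-135769/175741 + 220/217) = 146549 - 1*9201147/38135797 = 146549 - 9201147/38135797 = 5588753713406/38135797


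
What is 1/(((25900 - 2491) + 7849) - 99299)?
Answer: -1/68041 ≈ -1.4697e-5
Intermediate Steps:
1/(((25900 - 2491) + 7849) - 99299) = 1/((23409 + 7849) - 99299) = 1/(31258 - 99299) = 1/(-68041) = -1/68041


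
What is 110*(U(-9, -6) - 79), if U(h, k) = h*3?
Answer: -11660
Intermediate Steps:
U(h, k) = 3*h
110*(U(-9, -6) - 79) = 110*(3*(-9) - 79) = 110*(-27 - 79) = 110*(-106) = -11660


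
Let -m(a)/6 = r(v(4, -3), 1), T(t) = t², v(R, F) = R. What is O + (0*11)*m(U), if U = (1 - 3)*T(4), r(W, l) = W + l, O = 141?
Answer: 141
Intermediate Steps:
U = -32 (U = (1 - 3)*4² = -2*16 = -32)
m(a) = -30 (m(a) = -6*(4 + 1) = -6*5 = -30)
O + (0*11)*m(U) = 141 + (0*11)*(-30) = 141 + 0*(-30) = 141 + 0 = 141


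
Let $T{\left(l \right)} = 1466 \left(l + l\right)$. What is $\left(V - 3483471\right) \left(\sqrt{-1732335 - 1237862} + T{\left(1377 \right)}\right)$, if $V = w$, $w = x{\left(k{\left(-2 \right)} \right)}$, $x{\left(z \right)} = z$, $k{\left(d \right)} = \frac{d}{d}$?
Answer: $-14064036373080 - 3483470 i \sqrt{2970197} \approx -1.4064 \cdot 10^{13} - 6.0035 \cdot 10^{9} i$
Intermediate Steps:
$k{\left(d \right)} = 1$
$T{\left(l \right)} = 2932 l$ ($T{\left(l \right)} = 1466 \cdot 2 l = 2932 l$)
$w = 1$
$V = 1$
$\left(V - 3483471\right) \left(\sqrt{-1732335 - 1237862} + T{\left(1377 \right)}\right) = \left(1 - 3483471\right) \left(\sqrt{-1732335 - 1237862} + 2932 \cdot 1377\right) = - 3483470 \left(\sqrt{-2970197} + 4037364\right) = - 3483470 \left(i \sqrt{2970197} + 4037364\right) = - 3483470 \left(4037364 + i \sqrt{2970197}\right) = -14064036373080 - 3483470 i \sqrt{2970197}$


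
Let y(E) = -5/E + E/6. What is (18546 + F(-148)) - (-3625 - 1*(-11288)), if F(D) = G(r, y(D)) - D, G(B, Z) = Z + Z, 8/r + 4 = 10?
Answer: 2437945/222 ≈ 10982.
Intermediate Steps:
r = 4/3 (r = 8/(-4 + 10) = 8/6 = 8*(1/6) = 4/3 ≈ 1.3333)
y(E) = -5/E + E/6 (y(E) = -5/E + E*(1/6) = -5/E + E/6)
G(B, Z) = 2*Z
F(D) = -10/D - 2*D/3 (F(D) = 2*(-5/D + D/6) - D = (-10/D + D/3) - D = -10/D - 2*D/3)
(18546 + F(-148)) - (-3625 - 1*(-11288)) = (18546 + (-10/(-148) - 2/3*(-148))) - (-3625 - 1*(-11288)) = (18546 + (-10*(-1/148) + 296/3)) - (-3625 + 11288) = (18546 + (5/74 + 296/3)) - 1*7663 = (18546 + 21919/222) - 7663 = 4139131/222 - 7663 = 2437945/222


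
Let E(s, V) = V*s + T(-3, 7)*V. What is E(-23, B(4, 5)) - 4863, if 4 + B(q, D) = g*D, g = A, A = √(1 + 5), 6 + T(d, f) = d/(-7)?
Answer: -33241/7 - 1000*√6/7 ≈ -5098.6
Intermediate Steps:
T(d, f) = -6 - d/7 (T(d, f) = -6 + d/(-7) = -6 + d*(-⅐) = -6 - d/7)
A = √6 ≈ 2.4495
g = √6 ≈ 2.4495
B(q, D) = -4 + D*√6 (B(q, D) = -4 + √6*D = -4 + D*√6)
E(s, V) = -39*V/7 + V*s (E(s, V) = V*s + (-6 - ⅐*(-3))*V = V*s + (-6 + 3/7)*V = V*s - 39*V/7 = -39*V/7 + V*s)
E(-23, B(4, 5)) - 4863 = (-4 + 5*√6)*(-39 + 7*(-23))/7 - 4863 = (-4 + 5*√6)*(-39 - 161)/7 - 4863 = (⅐)*(-4 + 5*√6)*(-200) - 4863 = (800/7 - 1000*√6/7) - 4863 = -33241/7 - 1000*√6/7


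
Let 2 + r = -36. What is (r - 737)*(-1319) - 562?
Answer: 1021663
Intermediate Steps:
r = -38 (r = -2 - 36 = -38)
(r - 737)*(-1319) - 562 = (-38 - 737)*(-1319) - 562 = -775*(-1319) - 562 = 1022225 - 562 = 1021663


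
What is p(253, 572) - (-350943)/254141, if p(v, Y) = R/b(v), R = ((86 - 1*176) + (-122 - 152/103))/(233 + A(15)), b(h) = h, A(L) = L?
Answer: 24591602279/17852388686 ≈ 1.3775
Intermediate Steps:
R = -5497/6386 (R = ((86 - 1*176) + (-122 - 152/103))/(233 + 15) = ((86 - 176) + (-122 - 152/103))/248 = (-90 + (-122 - 1*152/103))*(1/248) = (-90 + (-122 - 152/103))*(1/248) = (-90 - 12718/103)*(1/248) = -21988/103*1/248 = -5497/6386 ≈ -0.86079)
p(v, Y) = -5497/(6386*v)
p(253, 572) - (-350943)/254141 = -5497/6386/253 - (-350943)/254141 = -5497/6386*1/253 - (-350943)/254141 = -239/70246 - 1*(-350943/254141) = -239/70246 + 350943/254141 = 24591602279/17852388686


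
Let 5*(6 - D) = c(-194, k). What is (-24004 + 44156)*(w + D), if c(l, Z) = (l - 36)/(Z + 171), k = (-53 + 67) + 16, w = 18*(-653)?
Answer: -47584957904/201 ≈ -2.3674e+8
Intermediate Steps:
w = -11754
k = 30 (k = 14 + 16 = 30)
c(l, Z) = (-36 + l)/(171 + Z)
D = 1252/201 (D = 6 - (-36 - 194)/(5*(171 + 30)) = 6 - (-230)/(5*201) = 6 - (-230)/1005 = 6 - ⅕*(-230/201) = 6 + 46/201 = 1252/201 ≈ 6.2289)
(-24004 + 44156)*(w + D) = (-24004 + 44156)*(-11754 + 1252/201) = 20152*(-2361302/201) = -47584957904/201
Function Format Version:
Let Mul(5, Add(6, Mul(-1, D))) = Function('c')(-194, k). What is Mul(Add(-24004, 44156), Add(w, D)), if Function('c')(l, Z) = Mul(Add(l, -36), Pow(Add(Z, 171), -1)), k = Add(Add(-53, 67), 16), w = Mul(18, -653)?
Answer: Rational(-47584957904, 201) ≈ -2.3674e+8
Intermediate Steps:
w = -11754
k = 30 (k = Add(14, 16) = 30)
Function('c')(l, Z) = Mul(Pow(Add(171, Z), -1), Add(-36, l)) (Function('c')(l, Z) = Mul(Add(-36, l), Pow(Add(171, Z), -1)) = Mul(Pow(Add(171, Z), -1), Add(-36, l)))
D = Rational(1252, 201) (D = Add(6, Mul(Rational(-1, 5), Mul(Pow(Add(171, 30), -1), Add(-36, -194)))) = Add(6, Mul(Rational(-1, 5), Mul(Pow(201, -1), -230))) = Add(6, Mul(Rational(-1, 5), Mul(Rational(1, 201), -230))) = Add(6, Mul(Rational(-1, 5), Rational(-230, 201))) = Add(6, Rational(46, 201)) = Rational(1252, 201) ≈ 6.2289)
Mul(Add(-24004, 44156), Add(w, D)) = Mul(Add(-24004, 44156), Add(-11754, Rational(1252, 201))) = Mul(20152, Rational(-2361302, 201)) = Rational(-47584957904, 201)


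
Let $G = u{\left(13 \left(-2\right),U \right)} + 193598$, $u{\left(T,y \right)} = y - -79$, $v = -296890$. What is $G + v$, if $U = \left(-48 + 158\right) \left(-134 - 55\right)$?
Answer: $-124003$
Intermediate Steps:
$U = -20790$ ($U = 110 \left(-189\right) = -20790$)
$u{\left(T,y \right)} = 79 + y$ ($u{\left(T,y \right)} = y + 79 = 79 + y$)
$G = 172887$ ($G = \left(79 - 20790\right) + 193598 = -20711 + 193598 = 172887$)
$G + v = 172887 - 296890 = -124003$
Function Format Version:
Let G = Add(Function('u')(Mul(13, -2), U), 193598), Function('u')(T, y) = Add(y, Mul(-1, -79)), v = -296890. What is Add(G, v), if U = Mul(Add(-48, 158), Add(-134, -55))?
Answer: -124003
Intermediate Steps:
U = -20790 (U = Mul(110, -189) = -20790)
Function('u')(T, y) = Add(79, y) (Function('u')(T, y) = Add(y, 79) = Add(79, y))
G = 172887 (G = Add(Add(79, -20790), 193598) = Add(-20711, 193598) = 172887)
Add(G, v) = Add(172887, -296890) = -124003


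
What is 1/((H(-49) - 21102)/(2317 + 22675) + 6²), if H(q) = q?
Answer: 24992/878561 ≈ 0.028447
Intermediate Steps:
1/((H(-49) - 21102)/(2317 + 22675) + 6²) = 1/((-49 - 21102)/(2317 + 22675) + 6²) = 1/(-21151/24992 + 36) = 1/(878561/24992) = 24992/878561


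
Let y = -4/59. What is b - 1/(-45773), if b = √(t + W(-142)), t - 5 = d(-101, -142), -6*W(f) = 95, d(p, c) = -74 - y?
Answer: 1/45773 + I*√10622478/354 ≈ 2.1847e-5 + 9.2068*I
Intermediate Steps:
y = -4/59 (y = -4*1/59 = -4/59 ≈ -0.067797)
d(p, c) = -4362/59 (d(p, c) = -74 - 1*(-4/59) = -74 + 4/59 = -4362/59)
W(f) = -95/6 (W(f) = -⅙*95 = -95/6)
t = -4067/59 (t = 5 - 4362/59 = -4067/59 ≈ -68.932)
b = I*√10622478/354 (b = √(-4067/59 - 95/6) = √(-30007/354) = I*√10622478/354 ≈ 9.2068*I)
b - 1/(-45773) = I*√10622478/354 - 1/(-45773) = I*√10622478/354 - 1*(-1/45773) = I*√10622478/354 + 1/45773 = 1/45773 + I*√10622478/354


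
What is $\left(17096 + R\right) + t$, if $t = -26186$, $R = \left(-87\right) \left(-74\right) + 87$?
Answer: $-2565$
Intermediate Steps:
$R = 6525$ ($R = 6438 + 87 = 6525$)
$\left(17096 + R\right) + t = \left(17096 + 6525\right) - 26186 = 23621 - 26186 = -2565$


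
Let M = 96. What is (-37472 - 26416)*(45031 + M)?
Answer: -2883073776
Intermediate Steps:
(-37472 - 26416)*(45031 + M) = (-37472 - 26416)*(45031 + 96) = -63888*45127 = -2883073776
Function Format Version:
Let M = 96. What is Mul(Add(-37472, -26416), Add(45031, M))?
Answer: -2883073776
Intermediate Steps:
Mul(Add(-37472, -26416), Add(45031, M)) = Mul(Add(-37472, -26416), Add(45031, 96)) = Mul(-63888, 45127) = -2883073776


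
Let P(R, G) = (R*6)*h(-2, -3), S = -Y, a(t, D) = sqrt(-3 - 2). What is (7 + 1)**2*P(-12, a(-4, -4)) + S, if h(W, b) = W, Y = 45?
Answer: 9171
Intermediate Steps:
a(t, D) = I*sqrt(5) (a(t, D) = sqrt(-5) = I*sqrt(5))
S = -45 (S = -1*45 = -45)
P(R, G) = -12*R (P(R, G) = (R*6)*(-2) = (6*R)*(-2) = -12*R)
(7 + 1)**2*P(-12, a(-4, -4)) + S = (7 + 1)**2*(-12*(-12)) - 45 = 8**2*144 - 45 = 64*144 - 45 = 9216 - 45 = 9171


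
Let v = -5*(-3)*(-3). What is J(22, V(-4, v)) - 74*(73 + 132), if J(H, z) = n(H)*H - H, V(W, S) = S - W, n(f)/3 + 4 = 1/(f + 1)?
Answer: -355422/23 ≈ -15453.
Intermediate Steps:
v = -45 (v = 15*(-3) = -45)
n(f) = -12 + 3/(1 + f) (n(f) = -12 + 3/(f + 1) = -12 + 3/(1 + f))
J(H, z) = -H + 3*H*(-3 - 4*H)/(1 + H) (J(H, z) = (3*(-3 - 4*H)/(1 + H))*H - H = 3*H*(-3 - 4*H)/(1 + H) - H = -H + 3*H*(-3 - 4*H)/(1 + H))
J(22, V(-4, v)) - 74*(73 + 132) = -1*22*(10 + 13*22)/(1 + 22) - 74*(73 + 132) = -1*22*(10 + 286)/23 - 74*205 = -1*22*1/23*296 - 15170 = -6512/23 - 15170 = -355422/23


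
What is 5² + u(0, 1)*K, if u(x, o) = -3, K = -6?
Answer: 43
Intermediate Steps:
5² + u(0, 1)*K = 5² - 3*(-6) = 25 + 18 = 43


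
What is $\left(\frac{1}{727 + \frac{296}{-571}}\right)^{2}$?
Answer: $\frac{326041}{172076462041} \approx 1.8947 \cdot 10^{-6}$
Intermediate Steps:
$\left(\frac{1}{727 + \frac{296}{-571}}\right)^{2} = \left(\frac{1}{727 + 296 \left(- \frac{1}{571}\right)}\right)^{2} = \left(\frac{1}{727 - \frac{296}{571}}\right)^{2} = \left(\frac{1}{\frac{414821}{571}}\right)^{2} = \left(\frac{571}{414821}\right)^{2} = \frac{326041}{172076462041}$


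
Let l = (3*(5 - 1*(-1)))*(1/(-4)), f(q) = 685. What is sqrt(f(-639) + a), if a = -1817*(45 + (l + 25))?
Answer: I*sqrt(473314)/2 ≈ 343.99*I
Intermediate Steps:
l = -9/2 (l = (3*(5 + 1))*(1*(-1/4)) = (3*6)*(-1/4) = 18*(-1/4) = -9/2 ≈ -4.5000)
a = -238027/2 (a = -1817*(45 + (-9/2 + 25)) = -1817*(45 + 41/2) = -1817*131/2 = -238027/2 ≈ -1.1901e+5)
sqrt(f(-639) + a) = sqrt(685 - 238027/2) = sqrt(-236657/2) = I*sqrt(473314)/2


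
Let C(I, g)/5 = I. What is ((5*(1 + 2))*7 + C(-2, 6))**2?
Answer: 9025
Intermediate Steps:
C(I, g) = 5*I
((5*(1 + 2))*7 + C(-2, 6))**2 = ((5*(1 + 2))*7 + 5*(-2))**2 = ((5*3)*7 - 10)**2 = (15*7 - 10)**2 = (105 - 10)**2 = 95**2 = 9025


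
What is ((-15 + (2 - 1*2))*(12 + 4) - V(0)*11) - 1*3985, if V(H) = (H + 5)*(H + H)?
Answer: -4225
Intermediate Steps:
V(H) = 2*H*(5 + H) (V(H) = (5 + H)*(2*H) = 2*H*(5 + H))
((-15 + (2 - 1*2))*(12 + 4) - V(0)*11) - 1*3985 = ((-15 + (2 - 1*2))*(12 + 4) - 2*0*(5 + 0)*11) - 1*3985 = ((-15 + (2 - 2))*16 - 2*0*5*11) - 3985 = ((-15 + 0)*16 - 1*0*11) - 3985 = (-15*16 + 0*11) - 3985 = (-240 + 0) - 3985 = -240 - 3985 = -4225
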